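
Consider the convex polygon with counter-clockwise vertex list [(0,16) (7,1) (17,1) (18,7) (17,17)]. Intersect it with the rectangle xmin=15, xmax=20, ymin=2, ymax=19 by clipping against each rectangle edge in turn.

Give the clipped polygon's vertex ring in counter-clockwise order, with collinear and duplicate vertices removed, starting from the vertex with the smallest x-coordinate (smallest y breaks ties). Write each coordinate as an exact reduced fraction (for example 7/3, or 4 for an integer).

Clipped polygon: [(15,2) (103/6,2) (18,7) (17,17) (15,287/17)]

1. After x ≥ 15: [(15,287/17) (15,1) (17,1) (18,7) (17,17)]
2. After x ≤ 20: [(15,287/17) (15,1) (17,1) (18,7) (17,17)]
3. After y ≥ 2: [(15,287/17) (15,2) (103/6,2) (18,7) (17,17)]
4. After y ≤ 19: [(15,287/17) (15,2) (103/6,2) (18,7) (17,17)]
5. Canonical ring: [(15,2) (103/6,2) (18,7) (17,17) (15,287/17)]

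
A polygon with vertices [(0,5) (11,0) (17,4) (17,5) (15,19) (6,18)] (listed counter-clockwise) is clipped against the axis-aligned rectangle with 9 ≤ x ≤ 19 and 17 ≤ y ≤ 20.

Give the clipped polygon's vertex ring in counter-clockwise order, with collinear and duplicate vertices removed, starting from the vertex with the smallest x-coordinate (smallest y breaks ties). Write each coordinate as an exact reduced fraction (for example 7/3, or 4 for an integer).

1. After x ≥ 9: [(9,10/11) (11,0) (17,4) (17,5) (15,19) (9,55/3)]
2. After x ≤ 19: [(9,10/11) (11,0) (17,4) (17,5) (15,19) (9,55/3)]
3. After y ≥ 17: [(9,17) (107/7,17) (15,19) (9,55/3)]
4. After y ≤ 20: [(9,17) (107/7,17) (15,19) (9,55/3)]
5. Canonical ring: [(9,17) (107/7,17) (15,19) (9,55/3)]

Clipped polygon: [(9,17) (107/7,17) (15,19) (9,55/3)]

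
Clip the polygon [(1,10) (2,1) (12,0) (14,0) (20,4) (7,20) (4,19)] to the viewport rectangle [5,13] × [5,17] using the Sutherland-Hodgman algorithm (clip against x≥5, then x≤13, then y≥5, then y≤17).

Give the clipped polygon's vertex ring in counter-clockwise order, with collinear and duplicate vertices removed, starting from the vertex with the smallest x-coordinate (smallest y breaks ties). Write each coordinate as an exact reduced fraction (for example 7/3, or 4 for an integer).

1. After x ≥ 5: [(5,7/10) (12,0) (14,0) (20,4) (7,20) (5,58/3)]
2. After x ≤ 13: [(5,7/10) (12,0) (13,0) (13,164/13) (7,20) (5,58/3)]
3. After y ≥ 5: [(5,5) (13,5) (13,164/13) (7,20) (5,58/3)]
4. After y ≤ 17: [(5,17) (5,5) (13,5) (13,164/13) (151/16,17)]
5. Canonical ring: [(5,5) (13,5) (13,164/13) (151/16,17) (5,17)]

Clipped polygon: [(5,5) (13,5) (13,164/13) (151/16,17) (5,17)]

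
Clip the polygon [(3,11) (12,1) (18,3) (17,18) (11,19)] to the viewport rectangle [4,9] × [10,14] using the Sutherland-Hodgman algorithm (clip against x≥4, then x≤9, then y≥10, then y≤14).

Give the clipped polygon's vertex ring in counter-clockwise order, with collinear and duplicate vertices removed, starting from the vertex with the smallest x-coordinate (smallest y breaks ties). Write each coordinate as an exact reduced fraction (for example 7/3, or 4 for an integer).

Clipped polygon: [(4,10) (9,10) (9,14) (6,14) (4,12)]

1. After x ≥ 4: [(4,12) (4,89/9) (12,1) (18,3) (17,18) (11,19)]
2. After x ≤ 9: [(9,17) (4,12) (4,89/9) (9,13/3)]
3. After y ≥ 10: [(9,10) (9,17) (4,12) (4,10)]
4. After y ≤ 14: [(9,10) (9,14) (6,14) (4,12) (4,10)]
5. Canonical ring: [(4,10) (9,10) (9,14) (6,14) (4,12)]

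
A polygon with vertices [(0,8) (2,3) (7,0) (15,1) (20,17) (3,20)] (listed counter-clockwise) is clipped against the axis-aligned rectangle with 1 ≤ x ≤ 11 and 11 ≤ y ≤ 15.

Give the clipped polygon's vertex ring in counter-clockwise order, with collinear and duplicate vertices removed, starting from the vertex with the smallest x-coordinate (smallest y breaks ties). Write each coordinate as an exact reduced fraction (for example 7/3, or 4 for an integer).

Clipped polygon: [(1,11) (11,11) (11,15) (7/4,15) (1,12)]

1. After x ≥ 1: [(1,12) (1,11/2) (2,3) (7,0) (15,1) (20,17) (3,20)]
2. After x ≤ 11: [(1,12) (1,11/2) (2,3) (7,0) (11,1/2) (11,316/17) (3,20)]
3. After y ≥ 11: [(1,12) (1,11) (11,11) (11,316/17) (3,20)]
4. After y ≤ 15: [(7/4,15) (1,12) (1,11) (11,11) (11,15)]
5. Canonical ring: [(1,11) (11,11) (11,15) (7/4,15) (1,12)]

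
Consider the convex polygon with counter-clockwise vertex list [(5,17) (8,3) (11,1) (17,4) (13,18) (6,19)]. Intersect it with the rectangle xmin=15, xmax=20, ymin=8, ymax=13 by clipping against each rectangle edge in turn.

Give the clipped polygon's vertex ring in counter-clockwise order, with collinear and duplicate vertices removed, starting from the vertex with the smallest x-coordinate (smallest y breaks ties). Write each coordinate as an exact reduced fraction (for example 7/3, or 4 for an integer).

1. After x ≥ 15: [(15,3) (17,4) (15,11)]
2. After x ≤ 20: [(15,3) (17,4) (15,11)]
3. After y ≥ 8: [(15,8) (111/7,8) (15,11)]
4. After y ≤ 13: [(15,8) (111/7,8) (15,11)]
5. Canonical ring: [(15,8) (111/7,8) (15,11)]

Clipped polygon: [(15,8) (111/7,8) (15,11)]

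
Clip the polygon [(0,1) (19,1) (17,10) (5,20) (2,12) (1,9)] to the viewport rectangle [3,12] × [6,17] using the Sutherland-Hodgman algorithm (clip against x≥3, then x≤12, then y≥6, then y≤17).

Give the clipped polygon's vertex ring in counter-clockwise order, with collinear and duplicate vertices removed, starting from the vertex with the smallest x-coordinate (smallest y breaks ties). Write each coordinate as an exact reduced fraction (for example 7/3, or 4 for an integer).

Clipped polygon: [(3,6) (12,6) (12,85/6) (43/5,17) (31/8,17) (3,44/3)]

1. After x ≥ 3: [(3,1) (19,1) (17,10) (5,20) (3,44/3)]
2. After x ≤ 12: [(3,1) (12,1) (12,85/6) (5,20) (3,44/3)]
3. After y ≥ 6: [(3,6) (12,6) (12,85/6) (5,20) (3,44/3)]
4. After y ≤ 17: [(3,6) (12,6) (12,85/6) (43/5,17) (31/8,17) (3,44/3)]
5. Canonical ring: [(3,6) (12,6) (12,85/6) (43/5,17) (31/8,17) (3,44/3)]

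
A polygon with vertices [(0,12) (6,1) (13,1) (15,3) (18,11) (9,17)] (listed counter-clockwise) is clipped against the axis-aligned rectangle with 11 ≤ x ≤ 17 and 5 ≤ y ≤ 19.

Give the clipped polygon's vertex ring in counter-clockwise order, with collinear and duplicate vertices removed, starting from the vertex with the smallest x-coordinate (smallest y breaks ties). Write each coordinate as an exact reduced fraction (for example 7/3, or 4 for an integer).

Clipped polygon: [(11,5) (63/4,5) (17,25/3) (17,35/3) (11,47/3)]

1. After x ≥ 11: [(11,1) (13,1) (15,3) (18,11) (11,47/3)]
2. After x ≤ 17: [(11,1) (13,1) (15,3) (17,25/3) (17,35/3) (11,47/3)]
3. After y ≥ 5: [(11,5) (63/4,5) (17,25/3) (17,35/3) (11,47/3)]
4. After y ≤ 19: [(11,5) (63/4,5) (17,25/3) (17,35/3) (11,47/3)]
5. Canonical ring: [(11,5) (63/4,5) (17,25/3) (17,35/3) (11,47/3)]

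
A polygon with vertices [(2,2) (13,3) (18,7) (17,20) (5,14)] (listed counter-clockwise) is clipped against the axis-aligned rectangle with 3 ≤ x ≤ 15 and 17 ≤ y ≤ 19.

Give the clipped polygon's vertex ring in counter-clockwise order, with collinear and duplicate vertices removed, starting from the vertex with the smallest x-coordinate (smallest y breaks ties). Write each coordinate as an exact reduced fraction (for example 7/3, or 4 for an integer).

Clipped polygon: [(11,17) (15,17) (15,19)]

1. After x ≥ 3: [(3,6) (3,23/11) (13,3) (18,7) (17,20) (5,14)]
2. After x ≤ 15: [(3,6) (3,23/11) (13,3) (15,23/5) (15,19) (5,14)]
3. After y ≥ 17: [(15,17) (15,19) (11,17)]
4. After y ≤ 19: [(15,17) (15,19) (11,17)]
5. Canonical ring: [(11,17) (15,17) (15,19)]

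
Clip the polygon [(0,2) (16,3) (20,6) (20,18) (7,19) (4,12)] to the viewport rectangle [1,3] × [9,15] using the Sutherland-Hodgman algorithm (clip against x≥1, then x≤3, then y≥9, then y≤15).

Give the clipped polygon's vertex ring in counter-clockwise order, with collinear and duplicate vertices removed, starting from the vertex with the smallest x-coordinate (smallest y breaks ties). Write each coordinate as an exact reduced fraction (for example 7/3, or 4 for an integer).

1. After x ≥ 1: [(1,9/2) (1,33/16) (16,3) (20,6) (20,18) (7,19) (4,12)]
2. After x ≤ 3: [(3,19/2) (1,9/2) (1,33/16) (3,35/16)]
3. After y ≥ 9: [(3,9) (3,19/2) (14/5,9)]
4. After y ≤ 15: [(3,9) (3,19/2) (14/5,9)]
5. Canonical ring: [(14/5,9) (3,9) (3,19/2)]

Clipped polygon: [(14/5,9) (3,9) (3,19/2)]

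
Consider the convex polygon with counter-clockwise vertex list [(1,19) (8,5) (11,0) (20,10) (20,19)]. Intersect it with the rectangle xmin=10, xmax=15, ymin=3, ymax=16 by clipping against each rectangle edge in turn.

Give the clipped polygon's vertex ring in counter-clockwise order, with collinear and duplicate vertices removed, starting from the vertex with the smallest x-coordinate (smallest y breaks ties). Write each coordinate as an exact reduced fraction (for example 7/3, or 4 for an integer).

Clipped polygon: [(10,3) (137/10,3) (15,40/9) (15,16) (10,16)]

1. After x ≥ 10: [(10,19) (10,5/3) (11,0) (20,10) (20,19)]
2. After x ≤ 15: [(15,19) (10,19) (10,5/3) (11,0) (15,40/9)]
3. After y ≥ 3: [(15,19) (10,19) (10,3) (137/10,3) (15,40/9)]
4. After y ≤ 16: [(15,16) (10,16) (10,3) (137/10,3) (15,40/9)]
5. Canonical ring: [(10,3) (137/10,3) (15,40/9) (15,16) (10,16)]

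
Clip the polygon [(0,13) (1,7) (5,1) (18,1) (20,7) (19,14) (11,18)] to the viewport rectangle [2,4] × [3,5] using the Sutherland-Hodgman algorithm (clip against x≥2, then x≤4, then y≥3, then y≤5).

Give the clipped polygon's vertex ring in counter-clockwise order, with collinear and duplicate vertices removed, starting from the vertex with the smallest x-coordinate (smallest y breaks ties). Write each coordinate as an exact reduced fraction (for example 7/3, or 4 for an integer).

1. After x ≥ 2: [(2,153/11) (2,11/2) (5,1) (18,1) (20,7) (19,14) (11,18)]
2. After x ≤ 4: [(4,163/11) (2,153/11) (2,11/2) (4,5/2)]
3. After y ≥ 3: [(4,3) (4,163/11) (2,153/11) (2,11/2) (11/3,3)]
4. After y ≤ 5: [(4,3) (4,5) (7/3,5) (11/3,3)]
5. Canonical ring: [(7/3,5) (11/3,3) (4,3) (4,5)]

Clipped polygon: [(7/3,5) (11/3,3) (4,3) (4,5)]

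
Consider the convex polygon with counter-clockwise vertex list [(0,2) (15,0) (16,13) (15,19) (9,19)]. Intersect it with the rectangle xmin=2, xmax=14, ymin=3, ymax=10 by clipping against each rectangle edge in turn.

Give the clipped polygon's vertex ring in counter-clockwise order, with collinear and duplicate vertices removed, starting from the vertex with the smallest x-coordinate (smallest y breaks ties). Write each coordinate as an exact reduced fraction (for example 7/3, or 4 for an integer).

1. After x ≥ 2: [(2,52/9) (2,26/15) (15,0) (16,13) (15,19) (9,19)]
2. After x ≤ 14: [(2,52/9) (2,26/15) (14,2/15) (14,19) (9,19)]
3. After y ≥ 3: [(2,52/9) (2,3) (14,3) (14,19) (9,19)]
4. After y ≤ 10: [(72/17,10) (2,52/9) (2,3) (14,3) (14,10)]
5. Canonical ring: [(2,3) (14,3) (14,10) (72/17,10) (2,52/9)]

Clipped polygon: [(2,3) (14,3) (14,10) (72/17,10) (2,52/9)]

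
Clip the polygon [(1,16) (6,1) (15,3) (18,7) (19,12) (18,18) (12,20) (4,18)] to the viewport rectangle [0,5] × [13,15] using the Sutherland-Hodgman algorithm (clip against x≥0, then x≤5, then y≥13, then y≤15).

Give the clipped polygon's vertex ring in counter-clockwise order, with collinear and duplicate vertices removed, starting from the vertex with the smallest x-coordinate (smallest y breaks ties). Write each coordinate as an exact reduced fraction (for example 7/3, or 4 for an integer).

Clipped polygon: [(4/3,15) (2,13) (5,13) (5,15)]

1. After x ≥ 0: [(1,16) (6,1) (15,3) (18,7) (19,12) (18,18) (12,20) (4,18)]
2. After x ≤ 5: [(1,16) (5,4) (5,73/4) (4,18)]
3. After y ≥ 13: [(1,16) (2,13) (5,13) (5,73/4) (4,18)]
4. After y ≤ 15: [(4/3,15) (2,13) (5,13) (5,15)]
5. Canonical ring: [(4/3,15) (2,13) (5,13) (5,15)]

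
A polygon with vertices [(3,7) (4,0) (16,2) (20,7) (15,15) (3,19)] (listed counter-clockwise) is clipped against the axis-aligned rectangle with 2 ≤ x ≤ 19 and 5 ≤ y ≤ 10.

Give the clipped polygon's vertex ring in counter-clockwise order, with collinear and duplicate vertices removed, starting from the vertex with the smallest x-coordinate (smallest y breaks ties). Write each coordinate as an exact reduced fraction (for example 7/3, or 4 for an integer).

1. After x ≥ 2: [(3,7) (4,0) (16,2) (20,7) (15,15) (3,19)]
2. After x ≤ 19: [(3,7) (4,0) (16,2) (19,23/4) (19,43/5) (15,15) (3,19)]
3. After y ≥ 5: [(3,7) (23/7,5) (92/5,5) (19,23/4) (19,43/5) (15,15) (3,19)]
4. After y ≤ 10: [(3,10) (3,7) (23/7,5) (92/5,5) (19,23/4) (19,43/5) (145/8,10)]
5. Canonical ring: [(3,7) (23/7,5) (92/5,5) (19,23/4) (19,43/5) (145/8,10) (3,10)]

Clipped polygon: [(3,7) (23/7,5) (92/5,5) (19,23/4) (19,43/5) (145/8,10) (3,10)]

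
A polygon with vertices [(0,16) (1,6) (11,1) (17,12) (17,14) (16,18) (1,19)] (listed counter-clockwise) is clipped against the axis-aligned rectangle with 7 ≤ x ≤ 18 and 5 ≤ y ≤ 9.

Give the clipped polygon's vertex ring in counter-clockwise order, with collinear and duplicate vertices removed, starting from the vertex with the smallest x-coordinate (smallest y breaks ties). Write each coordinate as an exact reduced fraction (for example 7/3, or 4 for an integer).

1. After x ≥ 7: [(7,3) (11,1) (17,12) (17,14) (16,18) (7,93/5)]
2. After x ≤ 18: [(7,3) (11,1) (17,12) (17,14) (16,18) (7,93/5)]
3. After y ≥ 5: [(7,5) (145/11,5) (17,12) (17,14) (16,18) (7,93/5)]
4. After y ≤ 9: [(7,9) (7,5) (145/11,5) (169/11,9)]
5. Canonical ring: [(7,5) (145/11,5) (169/11,9) (7,9)]

Clipped polygon: [(7,5) (145/11,5) (169/11,9) (7,9)]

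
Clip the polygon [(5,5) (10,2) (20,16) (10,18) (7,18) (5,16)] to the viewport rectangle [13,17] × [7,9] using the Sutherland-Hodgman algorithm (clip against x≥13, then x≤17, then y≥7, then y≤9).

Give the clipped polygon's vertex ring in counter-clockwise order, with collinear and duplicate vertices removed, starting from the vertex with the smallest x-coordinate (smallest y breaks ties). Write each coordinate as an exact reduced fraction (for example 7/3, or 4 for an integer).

1. After x ≥ 13: [(13,31/5) (20,16) (13,87/5)]
2. After x ≤ 17: [(13,31/5) (17,59/5) (17,83/5) (13,87/5)]
3. After y ≥ 7: [(13,7) (95/7,7) (17,59/5) (17,83/5) (13,87/5)]
4. After y ≤ 9: [(13,9) (13,7) (95/7,7) (15,9)]
5. Canonical ring: [(13,7) (95/7,7) (15,9) (13,9)]

Clipped polygon: [(13,7) (95/7,7) (15,9) (13,9)]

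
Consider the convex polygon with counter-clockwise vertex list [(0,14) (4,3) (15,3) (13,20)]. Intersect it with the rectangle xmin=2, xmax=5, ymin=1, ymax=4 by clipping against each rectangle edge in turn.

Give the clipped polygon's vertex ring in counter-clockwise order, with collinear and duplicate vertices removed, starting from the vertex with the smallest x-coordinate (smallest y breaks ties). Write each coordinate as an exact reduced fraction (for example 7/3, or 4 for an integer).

1. After x ≥ 2: [(2,194/13) (2,17/2) (4,3) (15,3) (13,20)]
2. After x ≤ 5: [(5,212/13) (2,194/13) (2,17/2) (4,3) (5,3)]
3. After y ≥ 1: [(5,212/13) (2,194/13) (2,17/2) (4,3) (5,3)]
4. After y ≤ 4: [(5,4) (40/11,4) (4,3) (5,3)]
5. Canonical ring: [(40/11,4) (4,3) (5,3) (5,4)]

Clipped polygon: [(40/11,4) (4,3) (5,3) (5,4)]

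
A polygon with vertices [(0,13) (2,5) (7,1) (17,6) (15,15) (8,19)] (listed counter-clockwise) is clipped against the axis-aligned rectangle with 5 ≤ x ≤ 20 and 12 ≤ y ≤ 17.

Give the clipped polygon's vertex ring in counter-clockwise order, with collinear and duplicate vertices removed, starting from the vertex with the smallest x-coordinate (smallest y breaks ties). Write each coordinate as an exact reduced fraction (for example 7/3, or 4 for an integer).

1. After x ≥ 5: [(5,67/4) (5,13/5) (7,1) (17,6) (15,15) (8,19)]
2. After x ≤ 20: [(5,67/4) (5,13/5) (7,1) (17,6) (15,15) (8,19)]
3. After y ≥ 12: [(5,67/4) (5,12) (47/3,12) (15,15) (8,19)]
4. After y ≤ 17: [(16/3,17) (5,67/4) (5,12) (47/3,12) (15,15) (23/2,17)]
5. Canonical ring: [(5,12) (47/3,12) (15,15) (23/2,17) (16/3,17) (5,67/4)]

Clipped polygon: [(5,12) (47/3,12) (15,15) (23/2,17) (16/3,17) (5,67/4)]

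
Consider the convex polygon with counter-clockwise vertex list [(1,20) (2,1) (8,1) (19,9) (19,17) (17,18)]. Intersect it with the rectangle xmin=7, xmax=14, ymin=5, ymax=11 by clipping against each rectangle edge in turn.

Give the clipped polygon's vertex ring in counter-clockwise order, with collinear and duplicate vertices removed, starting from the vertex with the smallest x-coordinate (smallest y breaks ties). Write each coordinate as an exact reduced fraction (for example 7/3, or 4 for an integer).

Clipped polygon: [(7,5) (27/2,5) (14,59/11) (14,11) (7,11)]

1. After x ≥ 7: [(7,77/4) (7,1) (8,1) (19,9) (19,17) (17,18)]
2. After x ≤ 14: [(14,147/8) (7,77/4) (7,1) (8,1) (14,59/11)]
3. After y ≥ 5: [(14,147/8) (7,77/4) (7,5) (27/2,5) (14,59/11)]
4. After y ≤ 11: [(14,11) (7,11) (7,5) (27/2,5) (14,59/11)]
5. Canonical ring: [(7,5) (27/2,5) (14,59/11) (14,11) (7,11)]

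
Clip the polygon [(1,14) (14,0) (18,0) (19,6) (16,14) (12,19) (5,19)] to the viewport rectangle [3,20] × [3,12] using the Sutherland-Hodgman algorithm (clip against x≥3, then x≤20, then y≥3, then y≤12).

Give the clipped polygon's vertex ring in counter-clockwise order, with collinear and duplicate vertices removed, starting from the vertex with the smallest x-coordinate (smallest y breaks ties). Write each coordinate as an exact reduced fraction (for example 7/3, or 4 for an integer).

1. After x ≥ 3: [(3,33/2) (3,154/13) (14,0) (18,0) (19,6) (16,14) (12,19) (5,19)]
2. After x ≤ 20: [(3,33/2) (3,154/13) (14,0) (18,0) (19,6) (16,14) (12,19) (5,19)]
3. After y ≥ 3: [(3,33/2) (3,154/13) (157/14,3) (37/2,3) (19,6) (16,14) (12,19) (5,19)]
4. After y ≤ 12: [(3,12) (3,154/13) (157/14,3) (37/2,3) (19,6) (67/4,12)]
5. Canonical ring: [(3,154/13) (157/14,3) (37/2,3) (19,6) (67/4,12) (3,12)]

Clipped polygon: [(3,154/13) (157/14,3) (37/2,3) (19,6) (67/4,12) (3,12)]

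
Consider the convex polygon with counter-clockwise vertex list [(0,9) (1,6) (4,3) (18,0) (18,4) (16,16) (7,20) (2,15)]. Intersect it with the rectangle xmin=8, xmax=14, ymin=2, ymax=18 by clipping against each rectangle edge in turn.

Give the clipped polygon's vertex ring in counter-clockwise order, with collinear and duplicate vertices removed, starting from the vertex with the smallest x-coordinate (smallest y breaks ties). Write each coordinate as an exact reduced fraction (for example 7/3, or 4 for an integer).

1. After x ≥ 8: [(8,15/7) (18,0) (18,4) (16,16) (8,176/9)]
2. After x ≤ 14: [(8,15/7) (14,6/7) (14,152/9) (8,176/9)]
3. After y ≥ 2: [(8,15/7) (26/3,2) (14,2) (14,152/9) (8,176/9)]
4. After y ≤ 18: [(8,18) (8,15/7) (26/3,2) (14,2) (14,152/9) (23/2,18)]
5. Canonical ring: [(8,15/7) (26/3,2) (14,2) (14,152/9) (23/2,18) (8,18)]

Clipped polygon: [(8,15/7) (26/3,2) (14,2) (14,152/9) (23/2,18) (8,18)]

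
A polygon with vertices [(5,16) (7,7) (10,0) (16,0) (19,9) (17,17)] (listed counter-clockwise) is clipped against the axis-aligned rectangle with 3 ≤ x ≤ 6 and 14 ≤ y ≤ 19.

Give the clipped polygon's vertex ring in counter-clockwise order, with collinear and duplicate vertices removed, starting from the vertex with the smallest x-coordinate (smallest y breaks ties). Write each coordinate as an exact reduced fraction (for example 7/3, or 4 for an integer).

1. After x ≥ 3: [(5,16) (7,7) (10,0) (16,0) (19,9) (17,17)]
2. After x ≤ 6: [(6,193/12) (5,16) (6,23/2)]
3. After y ≥ 14: [(6,14) (6,193/12) (5,16) (49/9,14)]
4. After y ≤ 19: [(6,14) (6,193/12) (5,16) (49/9,14)]
5. Canonical ring: [(5,16) (49/9,14) (6,14) (6,193/12)]

Clipped polygon: [(5,16) (49/9,14) (6,14) (6,193/12)]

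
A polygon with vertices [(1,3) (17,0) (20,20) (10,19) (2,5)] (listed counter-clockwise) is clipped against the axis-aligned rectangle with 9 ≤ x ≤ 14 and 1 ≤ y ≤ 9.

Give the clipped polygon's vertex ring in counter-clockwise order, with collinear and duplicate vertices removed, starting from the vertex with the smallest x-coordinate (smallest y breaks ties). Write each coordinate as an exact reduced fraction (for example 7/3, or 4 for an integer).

1. After x ≥ 9: [(9,3/2) (17,0) (20,20) (10,19) (9,69/4)]
2. After x ≤ 14: [(9,3/2) (14,9/16) (14,97/5) (10,19) (9,69/4)]
3. After y ≥ 1: [(9,3/2) (35/3,1) (14,1) (14,97/5) (10,19) (9,69/4)]
4. After y ≤ 9: [(9,9) (9,3/2) (35/3,1) (14,1) (14,9)]
5. Canonical ring: [(9,3/2) (35/3,1) (14,1) (14,9) (9,9)]

Clipped polygon: [(9,3/2) (35/3,1) (14,1) (14,9) (9,9)]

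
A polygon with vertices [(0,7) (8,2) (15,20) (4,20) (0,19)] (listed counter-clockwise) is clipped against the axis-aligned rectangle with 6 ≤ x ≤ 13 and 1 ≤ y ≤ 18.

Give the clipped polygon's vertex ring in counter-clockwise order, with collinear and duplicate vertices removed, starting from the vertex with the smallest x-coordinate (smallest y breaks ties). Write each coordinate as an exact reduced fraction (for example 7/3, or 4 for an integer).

Clipped polygon: [(6,13/4) (8,2) (13,104/7) (13,18) (6,18)]

1. After x ≥ 6: [(6,13/4) (8,2) (15,20) (6,20)]
2. After x ≤ 13: [(6,13/4) (8,2) (13,104/7) (13,20) (6,20)]
3. After y ≥ 1: [(6,13/4) (8,2) (13,104/7) (13,20) (6,20)]
4. After y ≤ 18: [(6,18) (6,13/4) (8,2) (13,104/7) (13,18)]
5. Canonical ring: [(6,13/4) (8,2) (13,104/7) (13,18) (6,18)]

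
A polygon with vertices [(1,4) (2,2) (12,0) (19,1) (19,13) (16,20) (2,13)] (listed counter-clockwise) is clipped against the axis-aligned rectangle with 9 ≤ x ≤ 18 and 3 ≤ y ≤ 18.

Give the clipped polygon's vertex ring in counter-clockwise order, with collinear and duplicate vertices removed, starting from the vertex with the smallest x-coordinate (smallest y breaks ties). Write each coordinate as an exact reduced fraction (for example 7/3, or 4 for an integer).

Clipped polygon: [(9,3) (18,3) (18,46/3) (118/7,18) (12,18) (9,33/2)]

1. After x ≥ 9: [(9,3/5) (12,0) (19,1) (19,13) (16,20) (9,33/2)]
2. After x ≤ 18: [(9,3/5) (12,0) (18,6/7) (18,46/3) (16,20) (9,33/2)]
3. After y ≥ 3: [(9,3) (18,3) (18,46/3) (16,20) (9,33/2)]
4. After y ≤ 18: [(9,3) (18,3) (18,46/3) (118/7,18) (12,18) (9,33/2)]
5. Canonical ring: [(9,3) (18,3) (18,46/3) (118/7,18) (12,18) (9,33/2)]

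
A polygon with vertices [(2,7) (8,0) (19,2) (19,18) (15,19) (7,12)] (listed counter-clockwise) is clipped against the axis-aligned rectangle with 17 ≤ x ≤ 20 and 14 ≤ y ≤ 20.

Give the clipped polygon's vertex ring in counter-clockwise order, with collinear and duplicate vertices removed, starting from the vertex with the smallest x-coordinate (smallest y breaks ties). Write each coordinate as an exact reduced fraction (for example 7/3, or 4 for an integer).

1. After x ≥ 17: [(17,18/11) (19,2) (19,18) (17,37/2)]
2. After x ≤ 20: [(17,18/11) (19,2) (19,18) (17,37/2)]
3. After y ≥ 14: [(17,14) (19,14) (19,18) (17,37/2)]
4. After y ≤ 20: [(17,14) (19,14) (19,18) (17,37/2)]
5. Canonical ring: [(17,14) (19,14) (19,18) (17,37/2)]

Clipped polygon: [(17,14) (19,14) (19,18) (17,37/2)]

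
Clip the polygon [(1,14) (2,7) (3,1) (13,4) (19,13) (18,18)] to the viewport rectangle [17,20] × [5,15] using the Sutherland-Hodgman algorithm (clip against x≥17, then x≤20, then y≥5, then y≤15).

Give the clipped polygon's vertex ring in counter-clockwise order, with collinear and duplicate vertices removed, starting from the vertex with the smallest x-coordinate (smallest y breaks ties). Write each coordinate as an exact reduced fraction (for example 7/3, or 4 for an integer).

Clipped polygon: [(17,10) (19,13) (93/5,15) (17,15)]

1. After x ≥ 17: [(17,302/17) (17,10) (19,13) (18,18)]
2. After x ≤ 20: [(17,302/17) (17,10) (19,13) (18,18)]
3. After y ≥ 5: [(17,302/17) (17,10) (19,13) (18,18)]
4. After y ≤ 15: [(17,15) (17,10) (19,13) (93/5,15)]
5. Canonical ring: [(17,10) (19,13) (93/5,15) (17,15)]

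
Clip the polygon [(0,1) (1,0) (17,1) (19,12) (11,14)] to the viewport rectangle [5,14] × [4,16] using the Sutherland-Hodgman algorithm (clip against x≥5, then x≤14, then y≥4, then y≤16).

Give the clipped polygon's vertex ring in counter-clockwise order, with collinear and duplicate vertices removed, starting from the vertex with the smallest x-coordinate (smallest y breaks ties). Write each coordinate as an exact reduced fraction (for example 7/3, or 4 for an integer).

1. After x ≥ 5: [(5,76/11) (5,1/4) (17,1) (19,12) (11,14)]
2. After x ≤ 14: [(5,76/11) (5,1/4) (14,13/16) (14,53/4) (11,14)]
3. After y ≥ 4: [(5,76/11) (5,4) (14,4) (14,53/4) (11,14)]
4. After y ≤ 16: [(5,76/11) (5,4) (14,4) (14,53/4) (11,14)]
5. Canonical ring: [(5,4) (14,4) (14,53/4) (11,14) (5,76/11)]

Clipped polygon: [(5,4) (14,4) (14,53/4) (11,14) (5,76/11)]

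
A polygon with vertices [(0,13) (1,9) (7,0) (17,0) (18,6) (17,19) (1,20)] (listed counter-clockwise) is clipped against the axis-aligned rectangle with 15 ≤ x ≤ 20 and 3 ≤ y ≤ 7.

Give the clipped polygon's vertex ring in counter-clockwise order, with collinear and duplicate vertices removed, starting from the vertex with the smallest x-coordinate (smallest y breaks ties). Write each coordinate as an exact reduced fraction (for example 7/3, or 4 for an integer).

Clipped polygon: [(15,3) (35/2,3) (18,6) (233/13,7) (15,7)]

1. After x ≥ 15: [(15,0) (17,0) (18,6) (17,19) (15,153/8)]
2. After x ≤ 20: [(15,0) (17,0) (18,6) (17,19) (15,153/8)]
3. After y ≥ 3: [(15,3) (35/2,3) (18,6) (17,19) (15,153/8)]
4. After y ≤ 7: [(15,7) (15,3) (35/2,3) (18,6) (233/13,7)]
5. Canonical ring: [(15,3) (35/2,3) (18,6) (233/13,7) (15,7)]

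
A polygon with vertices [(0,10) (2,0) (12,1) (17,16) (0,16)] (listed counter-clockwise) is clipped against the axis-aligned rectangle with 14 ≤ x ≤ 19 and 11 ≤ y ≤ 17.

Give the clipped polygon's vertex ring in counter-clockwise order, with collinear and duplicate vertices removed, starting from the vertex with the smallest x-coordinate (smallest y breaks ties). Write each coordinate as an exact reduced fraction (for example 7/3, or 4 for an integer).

1. After x ≥ 14: [(14,7) (17,16) (14,16)]
2. After x ≤ 19: [(14,7) (17,16) (14,16)]
3. After y ≥ 11: [(14,11) (46/3,11) (17,16) (14,16)]
4. After y ≤ 17: [(14,11) (46/3,11) (17,16) (14,16)]
5. Canonical ring: [(14,11) (46/3,11) (17,16) (14,16)]

Clipped polygon: [(14,11) (46/3,11) (17,16) (14,16)]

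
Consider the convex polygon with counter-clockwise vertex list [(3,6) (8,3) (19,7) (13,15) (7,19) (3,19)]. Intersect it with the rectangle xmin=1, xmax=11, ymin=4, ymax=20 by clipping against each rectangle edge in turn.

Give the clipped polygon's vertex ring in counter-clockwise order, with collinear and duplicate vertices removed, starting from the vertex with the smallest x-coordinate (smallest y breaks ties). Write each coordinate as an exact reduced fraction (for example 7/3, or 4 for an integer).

1. After x ≥ 1: [(3,6) (8,3) (19,7) (13,15) (7,19) (3,19)]
2. After x ≤ 11: [(3,6) (8,3) (11,45/11) (11,49/3) (7,19) (3,19)]
3. After y ≥ 4: [(3,6) (19/3,4) (43/4,4) (11,45/11) (11,49/3) (7,19) (3,19)]
4. After y ≤ 20: [(3,6) (19/3,4) (43/4,4) (11,45/11) (11,49/3) (7,19) (3,19)]
5. Canonical ring: [(3,6) (19/3,4) (43/4,4) (11,45/11) (11,49/3) (7,19) (3,19)]

Clipped polygon: [(3,6) (19/3,4) (43/4,4) (11,45/11) (11,49/3) (7,19) (3,19)]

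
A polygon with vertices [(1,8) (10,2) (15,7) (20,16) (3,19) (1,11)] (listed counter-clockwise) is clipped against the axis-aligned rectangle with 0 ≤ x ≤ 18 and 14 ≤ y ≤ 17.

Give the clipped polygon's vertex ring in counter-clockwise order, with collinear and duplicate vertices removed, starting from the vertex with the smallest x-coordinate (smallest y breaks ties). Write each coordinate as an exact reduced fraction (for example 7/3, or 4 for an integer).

Clipped polygon: [(7/4,14) (18,14) (18,278/17) (43/3,17) (5/2,17)]

1. After x ≥ 0: [(1,8) (10,2) (15,7) (20,16) (3,19) (1,11)]
2. After x ≤ 18: [(1,8) (10,2) (15,7) (18,62/5) (18,278/17) (3,19) (1,11)]
3. After y ≥ 14: [(18,14) (18,278/17) (3,19) (7/4,14)]
4. After y ≤ 17: [(18,14) (18,278/17) (43/3,17) (5/2,17) (7/4,14)]
5. Canonical ring: [(7/4,14) (18,14) (18,278/17) (43/3,17) (5/2,17)]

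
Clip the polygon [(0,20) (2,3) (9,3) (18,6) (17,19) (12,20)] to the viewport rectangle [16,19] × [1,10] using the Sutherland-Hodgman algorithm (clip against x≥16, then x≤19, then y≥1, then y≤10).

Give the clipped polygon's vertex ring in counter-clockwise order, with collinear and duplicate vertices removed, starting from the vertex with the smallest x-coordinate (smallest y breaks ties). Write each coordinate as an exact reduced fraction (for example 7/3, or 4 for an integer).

Clipped polygon: [(16,16/3) (18,6) (230/13,10) (16,10)]

1. After x ≥ 16: [(16,16/3) (18,6) (17,19) (16,96/5)]
2. After x ≤ 19: [(16,16/3) (18,6) (17,19) (16,96/5)]
3. After y ≥ 1: [(16,16/3) (18,6) (17,19) (16,96/5)]
4. After y ≤ 10: [(16,10) (16,16/3) (18,6) (230/13,10)]
5. Canonical ring: [(16,16/3) (18,6) (230/13,10) (16,10)]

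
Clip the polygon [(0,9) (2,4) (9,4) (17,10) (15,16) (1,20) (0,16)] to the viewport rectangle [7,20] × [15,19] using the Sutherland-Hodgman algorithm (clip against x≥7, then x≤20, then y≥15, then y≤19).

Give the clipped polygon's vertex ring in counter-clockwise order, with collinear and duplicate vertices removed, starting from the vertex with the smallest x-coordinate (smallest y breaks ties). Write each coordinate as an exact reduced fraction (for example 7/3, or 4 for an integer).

1. After x ≥ 7: [(7,4) (9,4) (17,10) (15,16) (7,128/7)]
2. After x ≤ 20: [(7,4) (9,4) (17,10) (15,16) (7,128/7)]
3. After y ≥ 15: [(7,15) (46/3,15) (15,16) (7,128/7)]
4. After y ≤ 19: [(7,15) (46/3,15) (15,16) (7,128/7)]
5. Canonical ring: [(7,15) (46/3,15) (15,16) (7,128/7)]

Clipped polygon: [(7,15) (46/3,15) (15,16) (7,128/7)]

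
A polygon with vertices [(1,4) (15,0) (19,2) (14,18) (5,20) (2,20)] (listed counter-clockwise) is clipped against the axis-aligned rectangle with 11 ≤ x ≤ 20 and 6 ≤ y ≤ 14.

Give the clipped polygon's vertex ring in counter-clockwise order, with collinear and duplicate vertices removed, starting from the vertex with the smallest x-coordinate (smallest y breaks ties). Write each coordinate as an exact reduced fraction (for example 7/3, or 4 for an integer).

1. After x ≥ 11: [(11,8/7) (15,0) (19,2) (14,18) (11,56/3)]
2. After x ≤ 20: [(11,8/7) (15,0) (19,2) (14,18) (11,56/3)]
3. After y ≥ 6: [(11,6) (71/4,6) (14,18) (11,56/3)]
4. After y ≤ 14: [(11,14) (11,6) (71/4,6) (61/4,14)]
5. Canonical ring: [(11,6) (71/4,6) (61/4,14) (11,14)]

Clipped polygon: [(11,6) (71/4,6) (61/4,14) (11,14)]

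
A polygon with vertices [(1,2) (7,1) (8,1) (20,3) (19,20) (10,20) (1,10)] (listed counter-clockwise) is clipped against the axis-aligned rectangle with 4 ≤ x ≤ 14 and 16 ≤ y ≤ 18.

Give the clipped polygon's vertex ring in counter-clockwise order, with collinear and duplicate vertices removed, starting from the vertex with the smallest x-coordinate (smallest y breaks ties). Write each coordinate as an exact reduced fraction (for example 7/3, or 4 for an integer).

Clipped polygon: [(32/5,16) (14,16) (14,18) (41/5,18)]

1. After x ≥ 4: [(4,3/2) (7,1) (8,1) (20,3) (19,20) (10,20) (4,40/3)]
2. After x ≤ 14: [(4,3/2) (7,1) (8,1) (14,2) (14,20) (10,20) (4,40/3)]
3. After y ≥ 16: [(14,16) (14,20) (10,20) (32/5,16)]
4. After y ≤ 18: [(14,16) (14,18) (41/5,18) (32/5,16)]
5. Canonical ring: [(32/5,16) (14,16) (14,18) (41/5,18)]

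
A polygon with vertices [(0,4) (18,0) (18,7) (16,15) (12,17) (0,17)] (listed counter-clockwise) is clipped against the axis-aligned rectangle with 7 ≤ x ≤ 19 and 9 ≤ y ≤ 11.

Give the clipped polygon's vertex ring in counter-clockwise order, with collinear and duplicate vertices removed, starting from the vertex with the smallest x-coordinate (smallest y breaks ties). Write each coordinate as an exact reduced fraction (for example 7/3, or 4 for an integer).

1. After x ≥ 7: [(7,22/9) (18,0) (18,7) (16,15) (12,17) (7,17)]
2. After x ≤ 19: [(7,22/9) (18,0) (18,7) (16,15) (12,17) (7,17)]
3. After y ≥ 9: [(7,9) (35/2,9) (16,15) (12,17) (7,17)]
4. After y ≤ 11: [(7,11) (7,9) (35/2,9) (17,11)]
5. Canonical ring: [(7,9) (35/2,9) (17,11) (7,11)]

Clipped polygon: [(7,9) (35/2,9) (17,11) (7,11)]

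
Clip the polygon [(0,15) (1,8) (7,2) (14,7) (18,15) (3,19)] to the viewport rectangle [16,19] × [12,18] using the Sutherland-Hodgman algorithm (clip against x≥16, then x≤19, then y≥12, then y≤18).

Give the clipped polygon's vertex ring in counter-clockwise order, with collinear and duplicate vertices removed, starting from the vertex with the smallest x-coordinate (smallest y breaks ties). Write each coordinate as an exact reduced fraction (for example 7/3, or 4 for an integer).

1. After x ≥ 16: [(16,11) (18,15) (16,233/15)]
2. After x ≤ 19: [(16,11) (18,15) (16,233/15)]
3. After y ≥ 12: [(16,12) (33/2,12) (18,15) (16,233/15)]
4. After y ≤ 18: [(16,12) (33/2,12) (18,15) (16,233/15)]
5. Canonical ring: [(16,12) (33/2,12) (18,15) (16,233/15)]

Clipped polygon: [(16,12) (33/2,12) (18,15) (16,233/15)]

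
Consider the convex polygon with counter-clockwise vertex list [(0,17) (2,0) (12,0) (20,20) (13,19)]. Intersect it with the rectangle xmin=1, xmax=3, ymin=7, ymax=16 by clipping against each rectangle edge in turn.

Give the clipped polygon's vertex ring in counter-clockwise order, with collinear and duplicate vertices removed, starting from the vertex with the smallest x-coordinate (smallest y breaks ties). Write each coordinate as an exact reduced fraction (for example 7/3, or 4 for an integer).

Clipped polygon: [(1,17/2) (20/17,7) (3,7) (3,16) (1,16)]

1. After x ≥ 1: [(1,223/13) (1,17/2) (2,0) (12,0) (20,20) (13,19)]
2. After x ≤ 3: [(3,227/13) (1,223/13) (1,17/2) (2,0) (3,0)]
3. After y ≥ 7: [(3,7) (3,227/13) (1,223/13) (1,17/2) (20/17,7)]
4. After y ≤ 16: [(3,7) (3,16) (1,16) (1,17/2) (20/17,7)]
5. Canonical ring: [(1,17/2) (20/17,7) (3,7) (3,16) (1,16)]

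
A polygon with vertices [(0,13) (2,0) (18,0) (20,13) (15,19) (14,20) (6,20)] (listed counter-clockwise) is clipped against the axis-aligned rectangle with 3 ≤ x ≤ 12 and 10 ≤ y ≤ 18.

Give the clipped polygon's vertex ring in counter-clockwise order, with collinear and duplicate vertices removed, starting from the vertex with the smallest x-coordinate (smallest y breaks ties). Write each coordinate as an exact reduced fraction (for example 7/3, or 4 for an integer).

Clipped polygon: [(3,10) (12,10) (12,18) (30/7,18) (3,33/2)]

1. After x ≥ 3: [(3,33/2) (3,0) (18,0) (20,13) (15,19) (14,20) (6,20)]
2. After x ≤ 12: [(3,33/2) (3,0) (12,0) (12,20) (6,20)]
3. After y ≥ 10: [(3,33/2) (3,10) (12,10) (12,20) (6,20)]
4. After y ≤ 18: [(30/7,18) (3,33/2) (3,10) (12,10) (12,18)]
5. Canonical ring: [(3,10) (12,10) (12,18) (30/7,18) (3,33/2)]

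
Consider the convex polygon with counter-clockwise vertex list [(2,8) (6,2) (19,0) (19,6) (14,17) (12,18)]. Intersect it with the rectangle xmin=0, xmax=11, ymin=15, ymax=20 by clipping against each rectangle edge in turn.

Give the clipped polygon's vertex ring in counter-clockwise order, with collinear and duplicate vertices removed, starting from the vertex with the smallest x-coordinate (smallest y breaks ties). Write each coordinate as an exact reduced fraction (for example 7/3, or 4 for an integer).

Clipped polygon: [(9,15) (11,15) (11,17)]

1. After x ≥ 0: [(2,8) (6,2) (19,0) (19,6) (14,17) (12,18)]
2. After x ≤ 11: [(11,17) (2,8) (6,2) (11,16/13)]
3. After y ≥ 15: [(11,15) (11,17) (9,15)]
4. After y ≤ 20: [(11,15) (11,17) (9,15)]
5. Canonical ring: [(9,15) (11,15) (11,17)]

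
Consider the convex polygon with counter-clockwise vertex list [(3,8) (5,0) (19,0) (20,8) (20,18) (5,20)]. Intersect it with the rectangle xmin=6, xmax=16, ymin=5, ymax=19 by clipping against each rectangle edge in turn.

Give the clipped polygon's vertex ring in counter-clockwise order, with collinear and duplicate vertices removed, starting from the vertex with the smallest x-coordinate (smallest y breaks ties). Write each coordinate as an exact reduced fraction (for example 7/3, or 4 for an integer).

Clipped polygon: [(6,5) (16,5) (16,278/15) (25/2,19) (6,19)]

1. After x ≥ 6: [(6,0) (19,0) (20,8) (20,18) (6,298/15)]
2. After x ≤ 16: [(6,0) (16,0) (16,278/15) (6,298/15)]
3. After y ≥ 5: [(6,5) (16,5) (16,278/15) (6,298/15)]
4. After y ≤ 19: [(6,19) (6,5) (16,5) (16,278/15) (25/2,19)]
5. Canonical ring: [(6,5) (16,5) (16,278/15) (25/2,19) (6,19)]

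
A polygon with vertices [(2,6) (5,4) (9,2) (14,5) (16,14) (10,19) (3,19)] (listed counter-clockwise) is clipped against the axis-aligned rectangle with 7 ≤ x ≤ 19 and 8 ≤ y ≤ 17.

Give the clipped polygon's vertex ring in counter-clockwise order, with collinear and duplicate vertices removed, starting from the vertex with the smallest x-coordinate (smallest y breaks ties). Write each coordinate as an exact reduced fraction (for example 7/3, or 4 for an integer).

Clipped polygon: [(7,8) (44/3,8) (16,14) (62/5,17) (7,17)]

1. After x ≥ 7: [(7,3) (9,2) (14,5) (16,14) (10,19) (7,19)]
2. After x ≤ 19: [(7,3) (9,2) (14,5) (16,14) (10,19) (7,19)]
3. After y ≥ 8: [(7,8) (44/3,8) (16,14) (10,19) (7,19)]
4. After y ≤ 17: [(7,17) (7,8) (44/3,8) (16,14) (62/5,17)]
5. Canonical ring: [(7,8) (44/3,8) (16,14) (62/5,17) (7,17)]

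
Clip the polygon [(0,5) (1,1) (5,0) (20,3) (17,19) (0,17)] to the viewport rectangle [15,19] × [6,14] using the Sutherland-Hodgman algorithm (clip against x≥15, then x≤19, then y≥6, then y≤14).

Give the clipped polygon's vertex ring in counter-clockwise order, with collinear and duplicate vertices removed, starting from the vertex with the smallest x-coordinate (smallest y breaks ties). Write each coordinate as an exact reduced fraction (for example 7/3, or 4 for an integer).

Clipped polygon: [(15,6) (19,6) (19,25/3) (287/16,14) (15,14)]

1. After x ≥ 15: [(15,2) (20,3) (17,19) (15,319/17)]
2. After x ≤ 19: [(15,2) (19,14/5) (19,25/3) (17,19) (15,319/17)]
3. After y ≥ 6: [(15,6) (19,6) (19,25/3) (17,19) (15,319/17)]
4. After y ≤ 14: [(15,14) (15,6) (19,6) (19,25/3) (287/16,14)]
5. Canonical ring: [(15,6) (19,6) (19,25/3) (287/16,14) (15,14)]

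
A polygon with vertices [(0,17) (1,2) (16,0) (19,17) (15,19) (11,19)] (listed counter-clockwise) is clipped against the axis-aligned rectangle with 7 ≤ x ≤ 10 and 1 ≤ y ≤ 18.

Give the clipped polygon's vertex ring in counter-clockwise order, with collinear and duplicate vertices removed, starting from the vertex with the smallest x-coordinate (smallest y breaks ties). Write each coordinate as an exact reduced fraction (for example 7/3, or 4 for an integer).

1. After x ≥ 7: [(7,201/11) (7,6/5) (16,0) (19,17) (15,19) (11,19)]
2. After x ≤ 10: [(10,207/11) (7,201/11) (7,6/5) (10,4/5)]
3. After y ≥ 1: [(10,1) (10,207/11) (7,201/11) (7,6/5) (17/2,1)]
4. After y ≤ 18: [(10,1) (10,18) (7,18) (7,6/5) (17/2,1)]
5. Canonical ring: [(7,6/5) (17/2,1) (10,1) (10,18) (7,18)]

Clipped polygon: [(7,6/5) (17/2,1) (10,1) (10,18) (7,18)]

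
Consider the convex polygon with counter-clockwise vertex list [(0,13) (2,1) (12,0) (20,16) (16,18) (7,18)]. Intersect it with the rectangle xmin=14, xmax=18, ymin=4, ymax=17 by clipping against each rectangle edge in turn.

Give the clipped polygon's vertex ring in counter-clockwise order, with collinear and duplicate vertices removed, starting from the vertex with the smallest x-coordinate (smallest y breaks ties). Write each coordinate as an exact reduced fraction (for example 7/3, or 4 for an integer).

1. After x ≥ 14: [(14,4) (20,16) (16,18) (14,18)]
2. After x ≤ 18: [(14,4) (18,12) (18,17) (16,18) (14,18)]
3. After y ≥ 4: [(14,4) (18,12) (18,17) (16,18) (14,18)]
4. After y ≤ 17: [(14,17) (14,4) (18,12) (18,17) (18,17)]
5. Canonical ring: [(14,4) (18,12) (18,17) (14,17)]

Clipped polygon: [(14,4) (18,12) (18,17) (14,17)]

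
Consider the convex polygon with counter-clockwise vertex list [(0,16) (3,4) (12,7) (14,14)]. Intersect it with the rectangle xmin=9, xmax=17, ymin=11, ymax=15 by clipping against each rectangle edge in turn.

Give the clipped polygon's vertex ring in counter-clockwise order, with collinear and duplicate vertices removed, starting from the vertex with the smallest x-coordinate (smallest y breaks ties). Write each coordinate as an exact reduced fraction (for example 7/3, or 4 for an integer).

1. After x ≥ 9: [(9,103/7) (9,6) (12,7) (14,14)]
2. After x ≤ 17: [(9,103/7) (9,6) (12,7) (14,14)]
3. After y ≥ 11: [(9,103/7) (9,11) (92/7,11) (14,14)]
4. After y ≤ 15: [(9,103/7) (9,11) (92/7,11) (14,14)]
5. Canonical ring: [(9,11) (92/7,11) (14,14) (9,103/7)]

Clipped polygon: [(9,11) (92/7,11) (14,14) (9,103/7)]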